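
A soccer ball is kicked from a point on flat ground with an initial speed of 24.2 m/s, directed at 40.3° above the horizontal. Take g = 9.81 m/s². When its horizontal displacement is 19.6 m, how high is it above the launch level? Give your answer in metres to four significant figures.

11.09 m

Components: vₓ = 24.20 cos 40.3° = 18.46 m/s, v_y0 = 24.20 sin 40.3° = 15.65 m/s.
Time to reach x = 19.6 m: t = x/vₓ = 19.6/18.46 = 1.062 s.
Height: y = v_y0 t − ½ g t² = 15.65 × 1.062 − 4.905 × 1.062² = 16.62 − 5.532 = 11.09 m.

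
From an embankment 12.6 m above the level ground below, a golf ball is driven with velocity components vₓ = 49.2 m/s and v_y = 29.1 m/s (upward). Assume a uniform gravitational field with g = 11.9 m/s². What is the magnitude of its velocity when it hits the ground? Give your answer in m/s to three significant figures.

59.7 m/s

The projectile lands when y = 12.6 + (29.10) t − ½·11.9·t² = 0. Positive root: t = (29.10 + √(29.10² + 2·11.9·12.6)) / 11.9 = (29.10 + 33.86) / 11.9 = 5.291 s.
Vertical velocity at impact: v_y = v_y0 − g t = 29.10 − 11.9 × 5.291 = −33.86 m/s.
Speed: |v| = √(vₓ² + v_y²) = √(49.20² + 33.86²) = 59.73 m/s.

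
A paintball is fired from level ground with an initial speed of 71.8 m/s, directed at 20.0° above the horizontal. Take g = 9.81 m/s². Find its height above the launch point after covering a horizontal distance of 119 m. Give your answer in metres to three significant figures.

28.1 m

Horizontal component vₓ = 71.80 cos 20.0° = 67.47 m/s; vertical v_y0 = 71.80 sin 20.0° = 24.56 m/s.
x = vₓ t ⇒ t = 119/67.47 = 1.764 s.
Height: y = v_y0 t − ½ g t² = 24.56 × 1.764 − 4.905 × 1.764² = 43.31 − 15.26 = 28.05 m.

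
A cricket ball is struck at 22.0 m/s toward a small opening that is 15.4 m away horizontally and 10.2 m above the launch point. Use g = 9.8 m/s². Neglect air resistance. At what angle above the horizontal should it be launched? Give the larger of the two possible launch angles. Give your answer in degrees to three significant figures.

79.6°

Trajectory: y = x tanθ − g x² (1 + tan²θ)/(2v₀²). With x = 15.4, y = 10.2, v₀ = 22.0, g = 9.80:
2.401 tan²θ − 15.4 tanθ + (12.60) = 0.
tanθ = [15.4 ± √(15.4² − 4 × 2.401 × (12.60))] / (2 × 2.401) = (15.4 ± 10.78) / 4.802, giving tanθ = 0.9628 or 5.451.
θ = 43.91° or 79.60°; the larger is 79.60°.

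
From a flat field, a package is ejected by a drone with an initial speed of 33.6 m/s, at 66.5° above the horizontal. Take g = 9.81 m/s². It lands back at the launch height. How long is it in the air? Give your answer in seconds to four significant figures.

6.282 s

vₓ = 33.60 cos 66.5° = 13.40 m/s; v_y0 = 33.60 sin 66.5° = 30.81 m/s.
It returns to y = 0 when t = 2 v_y0 / g = 2(30.81)/9.81 = 6.282 s.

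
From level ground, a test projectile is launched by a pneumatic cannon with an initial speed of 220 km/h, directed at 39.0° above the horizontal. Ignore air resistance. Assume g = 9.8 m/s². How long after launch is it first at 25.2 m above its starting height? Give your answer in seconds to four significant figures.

0.7216 s

Convert: 220 km/h = 220/3.6 = 61.11 m/s.
Components: vₓ = 61.11 cos 39.0° = 47.49 m/s, v_y0 = 61.11 sin 39.0° = 38.46 m/s.
Height y(t) = 38.46 t − 4.900 t² = 25.2 gives 4.900 t² − 38.46 t + 25.2 = 0.
Quadratic formula: t = (38.46 ± √985.13) / 9.80 = (38.46 ± 31.39) / 9.80 → t = 0.7216 s or 7.127 s.
The first (ascending) time is 0.7216 s.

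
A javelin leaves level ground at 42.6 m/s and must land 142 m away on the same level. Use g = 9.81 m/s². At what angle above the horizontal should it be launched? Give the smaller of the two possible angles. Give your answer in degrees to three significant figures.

Level-ground range R = v₀² sin(2θ)/g ⇒ sin(2θ) = gR/v₀² = 9.81 × 142 / 42.6² = 0.7676.
2θ = 50.14° or 180° − 50.14° = 129.9°, so θ = 25.07° or 64.93°.
The smaller angle is 25.07°.

25.1°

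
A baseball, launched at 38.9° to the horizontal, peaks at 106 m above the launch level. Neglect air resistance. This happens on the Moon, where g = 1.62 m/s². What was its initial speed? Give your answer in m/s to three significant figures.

At the peak v_y = 0, so v_y0 = √(2gH) = √(2 × 1.62 × 106) = 18.53 m/s.
v_y0 = v₀ sin θ ⇒ v₀ = 18.53 / sin 38.9° = 29.51 m/s.

29.5 m/s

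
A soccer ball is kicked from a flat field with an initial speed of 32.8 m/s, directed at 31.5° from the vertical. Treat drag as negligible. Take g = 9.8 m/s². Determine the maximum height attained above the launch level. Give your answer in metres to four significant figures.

39.90 m

vₓ = 32.80 sin 31.5° = 17.14 m/s; v_y0 = 32.80 cos 31.5° = 27.97 m/s.
Peak height H = v_y0² / (2g) = 782.13 / 19.60 = 39.90 m.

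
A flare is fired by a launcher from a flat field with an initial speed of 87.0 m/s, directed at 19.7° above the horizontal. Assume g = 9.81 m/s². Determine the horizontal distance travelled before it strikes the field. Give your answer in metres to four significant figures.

489.7 m

Horizontal component vₓ = 87.00 cos 19.7° = 81.91 m/s; vertical v_y0 = 87.00 sin 19.7° = 29.33 m/s.
Time aloft: T = 2 v_y0 / g = 2 × 29.33 / 9.81 = 5.979 s.
Horizontal distance R = vₓ T = 81.91 × 5.979 = 489.7 m.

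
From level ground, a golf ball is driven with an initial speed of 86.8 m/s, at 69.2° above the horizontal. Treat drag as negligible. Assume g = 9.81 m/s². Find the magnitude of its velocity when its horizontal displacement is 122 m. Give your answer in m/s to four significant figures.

Resolve: vₓ = 86.80 cos 69.2° = 30.82 m/s and v_y0 = 86.80 sin 69.2° = 81.14 m/s.
At x = 122 m, t = x/vₓ = 122/30.82 = 3.958 s.
Vertical velocity there: v_y = v_y0 − g t = 81.14 − 9.81 × 3.958 = 42.31 m/s.
Speed: √(vₓ² + v_y²) = √(30.82² + 42.31²) = 52.35 m/s.

52.35 m/s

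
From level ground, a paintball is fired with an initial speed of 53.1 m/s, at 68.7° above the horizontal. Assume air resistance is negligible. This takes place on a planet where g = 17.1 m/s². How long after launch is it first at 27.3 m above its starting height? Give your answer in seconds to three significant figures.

0.618 s

Resolve: vₓ = 53.10 cos 68.7° = 19.29 m/s and v_y0 = 53.10 sin 68.7° = 49.47 m/s.
Set y = v_y0 t − ½ g t² = 27.3: 8.550 t² − 49.47 t + 27.3 = 0.
Quadratic formula: t = (49.47 ± √1513.9) / 17.1 = (49.47 ± 38.91) / 17.1 → t = 0.6178 s or 5.169 s.
The first (ascending) time is 0.6178 s.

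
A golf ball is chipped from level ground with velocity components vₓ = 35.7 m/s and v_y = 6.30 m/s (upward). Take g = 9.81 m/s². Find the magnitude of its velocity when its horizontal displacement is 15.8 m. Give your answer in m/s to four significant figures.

35.75 m/s

Time to reach x = 15.8 m: t = x/vₓ = 15.8/35.70 = 0.4426 s.
Vertical velocity there: v_y = v_y0 − g t = 6.300 − 9.81 × 0.4426 = 1.958 m/s.
Speed: √(vₓ² + v_y²) = √(35.70² + 1.958²) = 35.75 m/s.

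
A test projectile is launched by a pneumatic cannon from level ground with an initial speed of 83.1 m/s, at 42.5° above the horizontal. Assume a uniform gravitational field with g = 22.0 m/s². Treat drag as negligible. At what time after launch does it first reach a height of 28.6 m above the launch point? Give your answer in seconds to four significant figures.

0.5740 s

Horizontal component vₓ = 83.10 cos 42.5° = 61.27 m/s; vertical v_y0 = 83.10 sin 42.5° = 56.14 m/s.
Set y = v_y0 t − ½ g t² = 28.6: 11.00 t² − 56.14 t + 28.6 = 0.
t = [56.14 ± √(56.14² − 2·22.0·28.6)] / 22.0 = (56.14 ± 43.51) / 22.0, so t = 0.5740 s or t = 4.530 s.
The first (ascending) time is 0.5740 s.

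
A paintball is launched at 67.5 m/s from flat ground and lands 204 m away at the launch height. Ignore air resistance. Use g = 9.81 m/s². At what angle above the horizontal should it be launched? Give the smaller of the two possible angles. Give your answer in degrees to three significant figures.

R = v₀² sin 2θ / g gives sin 2θ = gR/v₀² = 9.81·204/67.5² = 0.4392.
2θ = 26.05° or 180° − 26.05° = 153.9°, so θ = 13.03° or 76.97°.
The smaller angle is 13.03°.

13.0°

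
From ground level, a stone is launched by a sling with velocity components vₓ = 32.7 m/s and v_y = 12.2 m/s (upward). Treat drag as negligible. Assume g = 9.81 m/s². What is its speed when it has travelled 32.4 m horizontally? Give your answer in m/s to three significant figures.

x = vₓ t ⇒ t = 32.4/32.70 = 0.9908 s.
Vertical velocity there: v_y = v_y0 − g t = 12.20 − 9.81 × 0.9908 = 2.480 m/s.
Speed: √(vₓ² + v_y²) = √(32.70² + 2.480²) = 32.79 m/s.

32.8 m/s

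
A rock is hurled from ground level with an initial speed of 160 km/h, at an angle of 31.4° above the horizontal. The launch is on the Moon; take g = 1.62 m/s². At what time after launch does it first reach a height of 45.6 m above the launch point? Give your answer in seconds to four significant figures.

2.128 s

Convert: 160 km/h = 160/3.6 = 44.44 m/s.
vₓ = 44.44 cos 31.4° = 37.94 m/s; v_y0 = 44.44 sin 31.4° = 23.16 m/s.
Require v_y0 t − ½ g t² = 45.6, i.e. 0.8100 t² − 23.16 t + 45.6 = 0.
Quadratic formula: t = (23.16 ± √388.46) / 1.62 = (23.16 ± 19.71) / 1.62 → t = 2.128 s or 26.46 s.
The first (ascending) time is 2.128 s.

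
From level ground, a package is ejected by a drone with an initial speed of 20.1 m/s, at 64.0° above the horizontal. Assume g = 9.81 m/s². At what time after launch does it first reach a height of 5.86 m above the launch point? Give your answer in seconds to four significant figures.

Horizontal component vₓ = 20.10 cos 64.0° = 8.811 m/s; vertical v_y0 = 20.10 sin 64.0° = 18.07 m/s.
Height y(t) = 18.07 t − 4.905 t² = 5.86 gives 4.905 t² − 18.07 t + 5.86 = 0.
t = [18.07 ± √(18.07² − 2·9.81·5.86)] / 9.81 = (18.07 ± 14.54) / 9.81, so t = 0.3595 s or t = 3.324 s.
The first (ascending) time is 0.3595 s.

0.3595 s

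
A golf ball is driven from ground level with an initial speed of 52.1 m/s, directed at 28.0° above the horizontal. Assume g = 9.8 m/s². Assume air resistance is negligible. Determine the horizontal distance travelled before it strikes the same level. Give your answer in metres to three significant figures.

230 m

Resolve: vₓ = 52.10 cos 28.0° = 46.00 m/s and v_y0 = 52.10 sin 28.0° = 24.46 m/s.
Flight time T = 2 v_y0 / g = 4.992 s.
Horizontal distance R = vₓ T = 46.00 × 4.992 = 229.6 m.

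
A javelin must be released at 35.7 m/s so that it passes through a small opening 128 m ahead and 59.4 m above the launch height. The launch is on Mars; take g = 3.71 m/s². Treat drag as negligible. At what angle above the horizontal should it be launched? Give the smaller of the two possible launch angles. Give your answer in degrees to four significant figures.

37.13°

Trajectory: y = x tanθ − g x² (1 + tan²θ)/(2v₀²). With x = 128, y = 59.4, v₀ = 35.7, g = 3.71:
23.85 tan²θ − 128 tanθ + (83.25) = 0.
tanθ = [128 ± √(128² − 4 × 23.85 × (83.25))] / (2 × 23.85) = (128 ± 91.89) / 47.69, giving tanθ = 0.7572 or 4.610.
θ = 37.13° or 77.76°; the smaller is 37.13°.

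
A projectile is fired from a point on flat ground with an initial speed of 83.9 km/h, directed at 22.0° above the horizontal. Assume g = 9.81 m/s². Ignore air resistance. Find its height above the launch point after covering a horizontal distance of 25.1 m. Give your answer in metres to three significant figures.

Convert: 83.9 km/h = 83.9/3.6 = 23.31 m/s.
Components: vₓ = 23.31 cos 22.0° = 21.61 m/s, v_y0 = 23.31 sin 22.0° = 8.730 m/s.
At x = 25.1 m, t = x/vₓ = 25.1/21.61 = 1.162 s.
Height: y = v_y0 t − ½ g t² = 8.730 × 1.162 − 4.905 × 1.162² = 10.14 − 6.618 = 3.523 m.

3.52 m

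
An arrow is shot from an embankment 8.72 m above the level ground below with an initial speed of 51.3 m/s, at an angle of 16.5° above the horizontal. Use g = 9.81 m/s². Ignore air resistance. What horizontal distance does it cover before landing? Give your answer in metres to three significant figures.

171 m

Components: vₓ = 51.30 cos 16.5° = 49.19 m/s, v_y0 = 51.30 sin 16.5° = 14.57 m/s.
Vertical motion (up positive, ground at y = 0): 4.905 t² − (14.57) t − 8.72 = 0, so t = (14.57 + √(14.57² + 2·9.81·8.72)) / 9.81 = (14.57 + 19.58) / 9.81 = 3.481 s.
Horizontal distance: R = vₓ t = 49.19 × 3.481 = 171.2 m.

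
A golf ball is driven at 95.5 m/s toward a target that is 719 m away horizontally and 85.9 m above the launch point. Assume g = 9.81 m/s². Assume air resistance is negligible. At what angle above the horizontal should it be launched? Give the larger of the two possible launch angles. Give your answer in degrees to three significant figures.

62.2°

Trajectory: y = x tanθ − g x² (1 + tan²θ)/(2v₀²). With x = 719, y = 85.9, v₀ = 95.5, g = 9.81:
278.0 tan²θ − 719 tanθ + (363.9) = 0.
tanθ = [719 ± √(719² − 4 × 278.0 × (363.9))] / (2 × 278.0) = (719 ± 335.0) / 556.1, giving tanθ = 0.6906 or 1.895.
θ = 34.63° or 62.19°; the larger is 62.19°.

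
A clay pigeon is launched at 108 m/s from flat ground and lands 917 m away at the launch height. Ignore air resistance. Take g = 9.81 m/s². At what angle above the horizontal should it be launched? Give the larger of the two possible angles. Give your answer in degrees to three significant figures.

64.8°

Level-ground range R = v₀² sin(2θ)/g ⇒ sin(2θ) = gR/v₀² = 9.81 × 917 / 108² = 0.7712.
2θ = 50.47° or 180° − 50.47° = 129.5°, so θ = 25.23° or 64.77°.
The larger angle is 64.77°.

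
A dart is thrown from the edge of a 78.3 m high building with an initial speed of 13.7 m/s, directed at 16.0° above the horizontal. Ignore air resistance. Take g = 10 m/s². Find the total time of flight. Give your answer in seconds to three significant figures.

4.35 s

Components: vₓ = 13.70 cos 16.0° = 13.17 m/s, v_y0 = 13.70 sin 16.0° = 3.776 m/s.
Vertical motion (up positive, ground at y = 0): 5.000 t² − (3.776) t − 78.3 = 0, so t = (3.776 + √(3.776² + 2·10.0·78.3)) / 10.0 = (3.776 + 39.75) / 10.0 = 4.353 s.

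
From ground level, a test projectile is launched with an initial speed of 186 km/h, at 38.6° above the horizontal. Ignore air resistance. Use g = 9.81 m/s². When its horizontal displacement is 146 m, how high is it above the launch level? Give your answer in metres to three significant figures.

Convert: 186 km/h = 186/3.6 = 51.67 m/s.
Resolve: vₓ = 51.67 cos 38.6° = 40.38 m/s and v_y0 = 51.67 sin 38.6° = 32.23 m/s.
x = vₓ t ⇒ t = 146/40.38 = 3.616 s.
Height: y = v_y0 t − ½ g t² = 32.23 × 3.616 − 4.905 × 3.616² = 116.6 − 64.13 = 52.42 m.

52.4 m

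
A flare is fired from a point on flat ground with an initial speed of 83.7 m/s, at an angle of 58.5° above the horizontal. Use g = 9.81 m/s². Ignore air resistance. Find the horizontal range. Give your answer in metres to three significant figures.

Horizontal component vₓ = 83.70 cos 58.5° = 43.73 m/s; vertical v_y0 = 83.70 sin 58.5° = 71.37 m/s.
Flight time T = 2 v_y0 / g = 14.55 s.
Range: R = vₓ T = 43.73 × 14.55 = 636.3 m.

636 m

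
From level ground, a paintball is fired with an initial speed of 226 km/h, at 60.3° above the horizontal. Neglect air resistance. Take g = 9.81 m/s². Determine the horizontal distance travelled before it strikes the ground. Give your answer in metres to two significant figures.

350 m

Convert: 226 km/h = 226/3.6 = 62.78 m/s.
Resolve: vₓ = 62.78 cos 60.3° = 31.10 m/s and v_y0 = 62.78 sin 60.3° = 54.53 m/s.
Time aloft: T = 2 v_y0 / g = 2 × 54.53 / 9.81 = 11.12 s.
Horizontal distance R = vₓ T = 31.10 × 11.12 = 345.8 m.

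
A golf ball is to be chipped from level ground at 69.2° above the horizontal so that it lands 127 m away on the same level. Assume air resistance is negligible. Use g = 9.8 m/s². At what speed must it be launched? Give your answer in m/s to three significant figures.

43.3 m/s

On level ground R = v₀² sin 2θ / g ⇒ v₀ = √(gR / sin 2θ).
v₀ = √(9.80 × 127 / sin 138.4°) = √(1245 / 0.6639) = √1874.6 = 43.30 m/s.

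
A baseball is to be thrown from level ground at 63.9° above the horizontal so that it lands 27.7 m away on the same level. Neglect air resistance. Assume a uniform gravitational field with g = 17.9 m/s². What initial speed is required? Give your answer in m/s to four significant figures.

On level ground R = v₀² sin 2θ / g ⇒ v₀ = √(gR / sin 2θ).
v₀ = √(17.9 × 27.7 / sin 127.8°) = √(495.8 / 0.7902) = √627.51 = 25.05 m/s.

25.05 m/s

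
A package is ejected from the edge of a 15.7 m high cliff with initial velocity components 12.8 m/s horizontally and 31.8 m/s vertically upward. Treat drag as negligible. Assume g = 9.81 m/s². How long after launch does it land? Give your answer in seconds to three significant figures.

With up positive and y = 0 at the ground: y(t) = 15.7 + (31.80) t − 4.905 t². Setting y = 0 and taking the positive root: t = [31.80 + √(31.80² + 2·9.81·15.7)] / 9.81 = (31.80 + 36.32) / 9.81 = 6.944 s.

6.94 s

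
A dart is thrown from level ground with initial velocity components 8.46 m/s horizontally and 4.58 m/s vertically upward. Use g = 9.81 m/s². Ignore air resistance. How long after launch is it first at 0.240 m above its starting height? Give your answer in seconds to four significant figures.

0.05573 s

Set y = v_y0 t − ½ g t² = 0.240: 4.905 t² − 4.580 t + 0.240 = 0.
t = [4.580 ± √(4.580² − 2·9.81·0.240)] / 9.81 = (4.580 ± 4.033) / 9.81, so t = 0.05573 s or t = 0.8780 s.
The first (ascending) time is 0.05573 s.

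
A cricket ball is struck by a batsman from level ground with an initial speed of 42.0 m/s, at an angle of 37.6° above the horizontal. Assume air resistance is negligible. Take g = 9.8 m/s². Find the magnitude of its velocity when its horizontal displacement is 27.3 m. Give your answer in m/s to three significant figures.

37.6 m/s

Horizontal component vₓ = 42.00 cos 37.6° = 33.28 m/s; vertical v_y0 = 42.00 sin 37.6° = 25.63 m/s.
At x = 27.3 m, t = x/vₓ = 27.3/33.28 = 0.8204 s.
Vertical velocity there: v_y = v_y0 − g t = 25.63 − 9.80 × 0.8204 = 17.59 m/s.
Speed: √(vₓ² + v_y²) = √(33.28² + 17.59²) = 37.64 m/s.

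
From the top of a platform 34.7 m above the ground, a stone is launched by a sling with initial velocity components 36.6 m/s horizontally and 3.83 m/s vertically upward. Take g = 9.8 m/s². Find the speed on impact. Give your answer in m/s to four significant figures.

With up positive and y = 0 at the ground: y(t) = 34.7 + (3.830) t − 4.900 t². Setting y = 0 and taking the positive root: t = [3.830 + √(3.830² + 2·9.80·34.7)] / 9.80 = (3.830 + 26.36) / 9.80 = 3.080 s.
Vertical velocity at impact: v_y = v_y0 − g t = 3.830 − 9.80 × 3.080 = −26.36 m/s.
Speed: |v| = √(vₓ² + v_y²) = √(36.60² + 26.36²) = 45.10 m/s.

45.10 m/s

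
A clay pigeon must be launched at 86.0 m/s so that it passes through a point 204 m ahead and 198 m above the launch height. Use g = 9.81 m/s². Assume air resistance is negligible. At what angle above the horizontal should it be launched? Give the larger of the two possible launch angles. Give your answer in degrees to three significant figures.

Trajectory: y = x tanθ − g x² (1 + tan²θ)/(2v₀²). With x = 204, y = 198, v₀ = 86.0, g = 9.81:
27.60 tan²θ − 204 tanθ + (225.6) = 0.
tanθ = [204 ± √(204² − 4 × 27.60 × (225.6))] / (2 × 27.60) = (204 ± 129.3) / 55.20, giving tanθ = 1.354 or 6.038.
θ = 53.55° or 80.60°; the larger is 80.60°.

80.6°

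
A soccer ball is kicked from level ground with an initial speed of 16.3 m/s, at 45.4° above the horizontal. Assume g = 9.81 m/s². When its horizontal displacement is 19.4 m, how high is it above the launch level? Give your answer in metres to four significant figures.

Horizontal component vₓ = 16.30 cos 45.4° = 11.45 m/s; vertical v_y0 = 16.30 sin 45.4° = 11.61 m/s.
x = vₓ t ⇒ t = 19.4/11.45 = 1.695 s.
Height: y = v_y0 t − ½ g t² = 11.61 × 1.695 − 4.905 × 1.695² = 19.67 − 14.09 = 5.580 m.

5.580 m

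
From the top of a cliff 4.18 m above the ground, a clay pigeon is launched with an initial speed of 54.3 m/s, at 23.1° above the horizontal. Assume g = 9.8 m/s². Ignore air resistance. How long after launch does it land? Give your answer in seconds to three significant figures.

4.54 s

Components: vₓ = 54.30 cos 23.1° = 49.95 m/s, v_y0 = 54.30 sin 23.1° = 21.30 m/s.
With up positive and y = 0 at the ground: y(t) = 4.18 + (21.30) t − 4.900 t². Setting y = 0 and taking the positive root: t = [21.30 + √(21.30² + 2·9.80·4.18)] / 9.80 = (21.30 + 23.15) / 9.80 = 4.536 s.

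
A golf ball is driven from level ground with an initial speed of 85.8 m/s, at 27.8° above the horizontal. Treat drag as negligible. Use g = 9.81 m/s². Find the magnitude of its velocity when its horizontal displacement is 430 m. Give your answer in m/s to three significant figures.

Resolve: vₓ = 85.80 cos 27.8° = 75.90 m/s and v_y0 = 85.80 sin 27.8° = 40.02 m/s.
x = vₓ t ⇒ t = 430/75.90 = 5.666 s.
Vertical velocity there: v_y = v_y0 − g t = 40.02 − 9.81 × 5.666 = −15.56 m/s.
Speed: √(vₓ² + v_y²) = √(75.90² + 15.56²) = 77.48 m/s.

77.5 m/s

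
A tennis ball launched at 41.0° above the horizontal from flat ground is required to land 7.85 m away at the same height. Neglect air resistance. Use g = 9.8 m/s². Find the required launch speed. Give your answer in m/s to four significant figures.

8.814 m/s

From R = (v₀² / g) sin 2θ: v₀ = √(gR / sin 2θ).
v₀ = √(9.80 × 7.85 / sin 82.00°) = √(76.93 / 0.9903) = √77.686 = 8.814 m/s.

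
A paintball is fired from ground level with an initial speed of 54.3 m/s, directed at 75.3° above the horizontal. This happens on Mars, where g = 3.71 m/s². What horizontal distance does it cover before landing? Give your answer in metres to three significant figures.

Horizontal component vₓ = 54.30 cos 75.3° = 13.78 m/s; vertical v_y0 = 54.30 sin 75.3° = 52.52 m/s.
Flight time T = 2 v_y0 / g = 28.31 s.
Horizontal distance R = vₓ T = 13.78 × 28.31 = 390.1 m.

390 m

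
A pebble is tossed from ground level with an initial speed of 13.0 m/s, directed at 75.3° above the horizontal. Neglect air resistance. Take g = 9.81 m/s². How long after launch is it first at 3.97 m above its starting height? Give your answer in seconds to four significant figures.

Resolve: vₓ = 13.00 cos 75.3° = 3.299 m/s and v_y0 = 13.00 sin 75.3° = 12.57 m/s.
Require v_y0 t − ½ g t² = 3.97, i.e. 4.905 t² − 12.57 t + 3.97 = 0.
Quadratic formula: t = (12.57 ± √80.226) / 9.81 = (12.57 ± 8.957) / 9.81 → t = 0.3688 s or 2.195 s.
The first (ascending) time is 0.3688 s.

0.3688 s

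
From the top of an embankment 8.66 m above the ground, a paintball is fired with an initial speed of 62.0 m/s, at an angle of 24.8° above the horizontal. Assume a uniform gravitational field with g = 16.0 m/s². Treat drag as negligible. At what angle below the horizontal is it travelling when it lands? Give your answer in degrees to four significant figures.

Horizontal component vₓ = 62.00 cos 24.8° = 56.28 m/s; vertical v_y0 = 62.00 sin 24.8° = 26.01 m/s.
Vertical motion (up positive, ground at y = 0): 8.000 t² − (26.01) t − 8.66 = 0, so t = (26.01 + √(26.01² + 2·16.0·8.66)) / 16.0 = (26.01 + 30.88) / 16.0 = 3.555 s.
At impact: v_y = v_y0 − g t = −30.88 m/s; vₓ = 56.28 m/s.
Angle below horizontal: arctan(|v_y|/vₓ) = arctan(30.88/56.28) = 28.75°.

28.75°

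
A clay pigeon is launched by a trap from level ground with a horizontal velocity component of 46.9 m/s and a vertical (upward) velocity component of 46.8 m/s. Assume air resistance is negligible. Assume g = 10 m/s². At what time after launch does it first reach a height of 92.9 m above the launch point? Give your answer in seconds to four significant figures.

2.857 s

Set y = v_y0 t − ½ g t² = 92.9: 5.000 t² − 46.80 t + 92.9 = 0.
Quadratic formula: t = (46.80 ± √332.24) / 10.0 = (46.80 ± 18.23) / 10.0 → t = 2.857 s or 6.503 s.
The first (ascending) time is 2.857 s.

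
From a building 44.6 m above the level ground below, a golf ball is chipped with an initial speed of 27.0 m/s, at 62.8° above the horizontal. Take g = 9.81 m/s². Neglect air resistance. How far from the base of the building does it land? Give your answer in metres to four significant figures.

78.15 m

vₓ = 27.00 cos 62.8° = 12.34 m/s; v_y0 = 27.00 sin 62.8° = 24.01 m/s.
The projectile lands when y = 44.6 + (24.01) t − ½·9.81·t² = 0. Positive root: t = (24.01 + √(24.01² + 2·9.81·44.6)) / 9.81 = (24.01 + 38.10) / 9.81 = 6.332 s.
Horizontal distance: R = vₓ t = 12.34 × 6.332 = 78.15 m.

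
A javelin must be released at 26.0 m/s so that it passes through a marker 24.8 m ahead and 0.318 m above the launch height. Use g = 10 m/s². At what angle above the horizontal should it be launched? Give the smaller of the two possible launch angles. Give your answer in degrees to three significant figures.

11.5°

Trajectory: y = x tanθ − g x² (1 + tan²θ)/(2v₀²). With x = 24.8, y = 0.318, v₀ = 26.0, g = 10.0:
4.549 tan²θ − 24.8 tanθ + (4.867) = 0.
tanθ = [24.8 ± √(24.8² − 4 × 4.549 × (4.867))] / (2 × 4.549) = (24.8 ± 22.95) / 9.098, giving tanθ = 0.2039 or 5.248.
θ = 11.52° or 79.21°; the smaller is 11.52°.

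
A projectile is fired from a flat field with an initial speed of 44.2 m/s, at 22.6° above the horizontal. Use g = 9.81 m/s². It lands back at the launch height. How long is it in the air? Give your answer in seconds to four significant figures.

vₓ = 44.20 cos 22.6° = 40.81 m/s; v_y0 = 44.20 sin 22.6° = 16.99 m/s.
It returns to y = 0 when t = 2 v_y0 / g = 2(16.99)/9.81 = 3.463 s.

3.463 s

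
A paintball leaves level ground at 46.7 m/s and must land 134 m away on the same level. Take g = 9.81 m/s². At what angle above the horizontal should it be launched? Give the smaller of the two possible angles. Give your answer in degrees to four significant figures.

18.53°

From R = (v₀²/g) sin 2θ: sin 2θ = 9.81 × 134 / 2180.9 = 0.6028.
2θ = 37.07° or 180° − 37.07° = 142.9°, so θ = 18.53° or 71.47°.
The smaller angle is 18.53°.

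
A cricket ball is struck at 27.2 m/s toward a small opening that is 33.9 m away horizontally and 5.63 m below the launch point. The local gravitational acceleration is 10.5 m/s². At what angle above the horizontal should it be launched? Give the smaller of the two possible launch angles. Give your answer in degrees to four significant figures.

4.339°

Trajectory: y = x tanθ − g x² (1 + tan²θ)/(2v₀²). With x = 33.9, y = −5.63, v₀ = 27.2, g = 10.5:
8.155 tan²θ − 33.9 tanθ + (2.525) = 0.
tanθ = [33.9 ± √(33.9² − 4 × 8.155 × (2.525))] / (2 × 8.155) = (33.9 ± 32.66) / 16.31, giving tanθ = 0.07587 or 4.081.
θ = 4.339° or 76.23°; the smaller is 4.339°.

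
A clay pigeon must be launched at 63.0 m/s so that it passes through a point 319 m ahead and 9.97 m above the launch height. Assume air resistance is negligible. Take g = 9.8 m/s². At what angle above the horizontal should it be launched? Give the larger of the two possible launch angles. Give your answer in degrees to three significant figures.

Trajectory: y = x tanθ − g x² (1 + tan²θ)/(2v₀²). With x = 319, y = 9.97, v₀ = 63.0, g = 9.80:
125.6 tan²θ − 319 tanθ + (135.6) = 0.
tanθ = [319 ± √(319² − 4 × 125.6 × (135.6))] / (2 × 125.6) = (319 ± 183.4) / 251.3, giving tanθ = 0.5399 or 1.999.
θ = 28.36° or 63.43°; the larger is 63.43°.

63.4°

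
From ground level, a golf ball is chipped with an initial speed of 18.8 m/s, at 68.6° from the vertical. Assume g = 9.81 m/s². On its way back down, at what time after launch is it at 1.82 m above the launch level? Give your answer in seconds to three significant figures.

Horizontal component vₓ = 18.80 sin 68.6° = 17.50 m/s; vertical v_y0 = 18.80 cos 68.6° = 6.860 m/s.
Require v_y0 t − ½ g t² = 1.82, i.e. 4.905 t² − 6.860 t + 1.82 = 0.
t = [6.860 ± √(6.860² − 2·9.81·1.82)] / 9.81 = (6.860 ± 3.369) / 9.81, so t = 0.3559 s or t = 1.043 s.
The descending-branch root is 1.043 s.

1.04 s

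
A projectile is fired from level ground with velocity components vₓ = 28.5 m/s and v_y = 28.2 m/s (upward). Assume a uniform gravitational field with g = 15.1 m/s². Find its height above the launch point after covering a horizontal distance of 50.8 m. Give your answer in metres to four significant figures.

26.28 m

x = vₓ t ⇒ t = 50.8/28.50 = 1.782 s.
Height: y = v_y0 t − ½ g t² = 28.20 × 1.782 − 7.550 × 1.782² = 50.27 − 23.99 = 26.28 m.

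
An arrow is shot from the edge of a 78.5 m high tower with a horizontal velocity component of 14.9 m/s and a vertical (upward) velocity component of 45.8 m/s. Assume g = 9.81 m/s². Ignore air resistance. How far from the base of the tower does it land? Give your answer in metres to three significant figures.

The projectile lands when y = 78.5 + (45.80) t − ½·9.81·t² = 0. Positive root: t = (45.80 + √(45.80² + 2·9.81·78.5)) / 9.81 = (45.80 + 60.31) / 9.81 = 10.82 s.
Horizontal distance: R = vₓ t = 14.90 × 10.82 = 161.2 m.

161 m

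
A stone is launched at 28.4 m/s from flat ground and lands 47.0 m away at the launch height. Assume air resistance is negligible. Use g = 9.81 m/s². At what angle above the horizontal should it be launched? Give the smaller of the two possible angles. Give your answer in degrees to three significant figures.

17.4°

R = v₀² sin 2θ / g gives sin 2θ = gR/v₀² = 9.81·47.0/28.4² = 0.5716.
2θ = 34.87° or 180° − 34.87° = 145.1°, so θ = 17.43° or 72.57°.
The smaller angle is 17.43°.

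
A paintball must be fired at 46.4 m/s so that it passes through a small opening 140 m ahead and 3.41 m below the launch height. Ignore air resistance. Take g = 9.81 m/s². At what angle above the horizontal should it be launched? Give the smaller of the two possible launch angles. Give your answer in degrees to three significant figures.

18.2°

Trajectory: y = x tanθ − g x² (1 + tan²θ)/(2v₀²). With x = 140, y = −3.41, v₀ = 46.4, g = 9.81:
44.65 tan²θ − 140 tanθ + (41.24) = 0.
tanθ = [140 ± √(140² − 4 × 44.65 × (41.24))] / (2 × 44.65) = (140 ± 110.6) / 89.31, giving tanθ = 0.3292 or 2.806.
θ = 18.22° or 70.39°; the smaller is 18.22°.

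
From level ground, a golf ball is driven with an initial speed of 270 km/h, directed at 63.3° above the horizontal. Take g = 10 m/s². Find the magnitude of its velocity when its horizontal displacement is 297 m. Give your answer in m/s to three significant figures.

Convert: 270 km/h = 270/3.6 = 75.00 m/s.
vₓ = 75.00 cos 63.3° = 33.70 m/s; v_y0 = 75.00 sin 63.3° = 67.00 m/s.
Time to reach x = 297 m: t = x/vₓ = 297/33.70 = 8.813 s.
Vertical velocity there: v_y = v_y0 − g t = 67.00 − 10.0 × 8.813 = −21.13 m/s.
Speed: √(vₓ² + v_y²) = √(33.70² + 21.13²) = 39.78 m/s.

39.8 m/s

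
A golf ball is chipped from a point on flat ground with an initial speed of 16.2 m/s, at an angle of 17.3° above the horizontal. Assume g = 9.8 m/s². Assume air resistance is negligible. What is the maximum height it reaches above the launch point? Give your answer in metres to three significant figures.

1.18 m

Components: vₓ = 16.20 cos 17.3° = 15.47 m/s, v_y0 = 16.20 sin 17.3° = 4.817 m/s.
At the apex v_y = 0, so H = v_y0²/(2g) = 4.817²/19.60 = 1.184 m.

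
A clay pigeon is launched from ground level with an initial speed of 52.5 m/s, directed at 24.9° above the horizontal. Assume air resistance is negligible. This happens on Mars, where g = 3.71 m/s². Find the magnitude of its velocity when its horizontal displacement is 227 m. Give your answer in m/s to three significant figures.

47.8 m/s

Components: vₓ = 52.50 cos 24.9° = 47.62 m/s, v_y0 = 52.50 sin 24.9° = 22.10 m/s.
x = vₓ t ⇒ t = 227/47.62 = 4.767 s.
Vertical velocity there: v_y = v_y0 − g t = 22.10 − 3.71 × 4.767 = 4.419 m/s.
Speed: √(vₓ² + v_y²) = √(47.62² + 4.419²) = 47.82 m/s.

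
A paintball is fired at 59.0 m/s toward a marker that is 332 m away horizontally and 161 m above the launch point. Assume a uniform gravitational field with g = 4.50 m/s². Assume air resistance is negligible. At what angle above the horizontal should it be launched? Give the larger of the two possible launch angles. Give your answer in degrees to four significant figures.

75.27°

Trajectory: y = x tanθ − g x² (1 + tan²θ)/(2v₀²). With x = 332, y = 161, v₀ = 59.0, g = 4.50:
71.25 tan²θ − 332 tanθ + (232.2) = 0.
tanθ = [332 ± √(332² − 4 × 71.25 × (232.2))] / (2 × 71.25) = (332 ± 209.9) / 142.5, giving tanθ = 0.8572 or 3.803.
θ = 40.60° or 75.27°; the larger is 75.27°.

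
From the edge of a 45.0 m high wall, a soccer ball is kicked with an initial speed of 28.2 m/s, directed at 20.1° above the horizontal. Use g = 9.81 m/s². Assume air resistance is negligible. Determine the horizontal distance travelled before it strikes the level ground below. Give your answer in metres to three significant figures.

111 m

Resolve: vₓ = 28.20 cos 20.1° = 26.48 m/s and v_y0 = 28.20 sin 20.1° = 9.691 m/s.
The projectile lands when y = 45.0 + (9.691) t − ½·9.81·t² = 0. Positive root: t = (9.691 + √(9.691² + 2·9.81·45.0)) / 9.81 = (9.691 + 31.25) / 9.81 = 4.174 s.
Horizontal distance: R = vₓ t = 26.48 × 4.174 = 110.5 m.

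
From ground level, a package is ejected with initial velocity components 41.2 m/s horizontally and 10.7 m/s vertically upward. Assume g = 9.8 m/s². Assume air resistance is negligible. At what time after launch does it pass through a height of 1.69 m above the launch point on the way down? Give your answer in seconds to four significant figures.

2.012 s

Height y(t) = 10.70 t − 4.900 t² = 1.69 gives 4.900 t² − 10.70 t + 1.69 = 0.
Quadratic formula: t = (10.70 ± √81.366) / 9.80 = (10.70 ± 9.020) / 9.80 → t = 0.1714 s or 2.012 s.
The descending-branch root is 2.012 s.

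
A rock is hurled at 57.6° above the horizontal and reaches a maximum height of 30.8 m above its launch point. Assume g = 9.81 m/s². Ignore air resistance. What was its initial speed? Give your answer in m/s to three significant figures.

At the peak v_y = 0, so v_y0 = √(2gH) = √(2 × 9.81 × 30.8) = 24.58 m/s.
v_y0 = v₀ sin θ ⇒ v₀ = 24.58 / sin 57.6° = 29.11 m/s.

29.1 m/s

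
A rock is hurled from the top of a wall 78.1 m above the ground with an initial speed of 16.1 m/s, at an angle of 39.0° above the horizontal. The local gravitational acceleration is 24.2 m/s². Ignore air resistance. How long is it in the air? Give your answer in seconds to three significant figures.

2.99 s

Horizontal component vₓ = 16.10 cos 39.0° = 12.51 m/s; vertical v_y0 = 16.10 sin 39.0° = 10.13 m/s.
The projectile lands when y = 78.1 + (10.13) t − ½·24.2·t² = 0. Positive root: t = (10.13 + √(10.13² + 2·24.2·78.1)) / 24.2 = (10.13 + 62.31) / 24.2 = 2.994 s.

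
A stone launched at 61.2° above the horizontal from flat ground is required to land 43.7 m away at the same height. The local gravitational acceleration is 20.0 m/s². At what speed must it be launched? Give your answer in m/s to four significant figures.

32.17 m/s

On level ground R = v₀² sin 2θ / g ⇒ v₀ = √(gR / sin 2θ).
v₀ = √(20.0 × 43.7 / sin 122.4°) = √(874.0 / 0.8443) = √1035.1 = 32.17 m/s.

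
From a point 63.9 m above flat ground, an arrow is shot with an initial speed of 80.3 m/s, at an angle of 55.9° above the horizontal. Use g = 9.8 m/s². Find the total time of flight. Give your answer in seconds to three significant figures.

Resolve: vₓ = 80.30 cos 55.9° = 45.02 m/s and v_y0 = 80.30 sin 55.9° = 66.49 m/s.
Vertical motion (up positive, ground at y = 0): 4.900 t² − (66.49) t − 63.9 = 0, so t = (66.49 + √(66.49² + 2·9.80·63.9)) / 9.80 = (66.49 + 75.32) / 9.80 = 14.47 s.

14.5 s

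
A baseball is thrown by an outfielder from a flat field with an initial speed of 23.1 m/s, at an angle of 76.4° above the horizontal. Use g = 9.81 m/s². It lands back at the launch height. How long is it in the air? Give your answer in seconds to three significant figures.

vₓ = 23.10 cos 76.4° = 5.432 m/s; v_y0 = 23.10 sin 76.4° = 22.45 m/s.
Time of flight on level ground: T = 2 v_y0 / g = 2 × 22.45 / 9.81 = 4.577 s.

4.58 s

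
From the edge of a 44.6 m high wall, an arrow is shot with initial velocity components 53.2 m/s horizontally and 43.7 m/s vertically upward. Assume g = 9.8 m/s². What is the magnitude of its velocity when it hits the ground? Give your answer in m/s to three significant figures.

74.9 m/s

Vertical motion (up positive, ground at y = 0): 4.900 t² − (43.70) t − 44.6 = 0, so t = (43.70 + √(43.70² + 2·9.80·44.6)) / 9.80 = (43.70 + 52.76) / 9.80 = 9.843 s.
Vertical velocity at impact: v_y = v_y0 − g t = 43.70 − 9.80 × 9.843 = −52.76 m/s.
Speed: |v| = √(vₓ² + v_y²) = √(53.20² + 52.76²) = 74.93 m/s.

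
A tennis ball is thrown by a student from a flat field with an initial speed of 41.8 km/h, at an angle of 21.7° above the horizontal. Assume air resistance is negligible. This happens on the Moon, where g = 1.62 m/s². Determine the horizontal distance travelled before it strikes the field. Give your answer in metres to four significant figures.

57.18 m

Convert: 41.8 km/h = 41.8/3.6 = 11.61 m/s.
vₓ = 11.61 cos 21.7° = 10.79 m/s; v_y0 = 11.61 sin 21.7° = 4.293 m/s.
Time aloft: T = 2 v_y0 / g = 2 × 4.293 / 1.62 = 5.300 s.
Horizontal distance R = vₓ T = 10.79 × 5.300 = 57.18 m.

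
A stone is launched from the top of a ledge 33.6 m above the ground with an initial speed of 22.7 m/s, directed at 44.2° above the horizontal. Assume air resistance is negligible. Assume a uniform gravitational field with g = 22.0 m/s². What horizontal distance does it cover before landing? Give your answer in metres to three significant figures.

Resolve: vₓ = 22.70 cos 44.2° = 16.27 m/s and v_y0 = 22.70 sin 44.2° = 15.83 m/s.
The projectile lands when y = 33.6 + (15.83) t − ½·22.0·t² = 0. Positive root: t = (15.83 + √(15.83² + 2·22.0·33.6)) / 22.0 = (15.83 + 41.58) / 22.0 = 2.609 s.
Horizontal distance: R = vₓ t = 16.27 × 2.609 = 42.46 m.

42.5 m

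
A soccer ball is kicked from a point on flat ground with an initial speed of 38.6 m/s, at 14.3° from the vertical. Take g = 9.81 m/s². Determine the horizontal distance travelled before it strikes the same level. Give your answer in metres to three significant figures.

Horizontal component vₓ = 38.60 sin 14.3° = 9.534 m/s; vertical v_y0 = 38.60 cos 14.3° = 37.40 m/s.
Flight time T = 2 v_y0 / g = 7.626 s.
Range: R = vₓ T = 9.534 × 7.626 = 72.70 m.

72.7 m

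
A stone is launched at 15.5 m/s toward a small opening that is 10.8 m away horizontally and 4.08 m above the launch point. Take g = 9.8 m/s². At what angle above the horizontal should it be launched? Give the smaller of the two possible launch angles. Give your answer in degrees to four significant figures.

Trajectory: y = x tanθ − g x² (1 + tan²θ)/(2v₀²). With x = 10.8, y = 4.08, v₀ = 15.5, g = 9.80:
2.379 tan²θ − 10.8 tanθ + (6.459) = 0.
tanθ = [10.8 ± √(10.8² − 4 × 2.379 × (6.459))] / (2 × 2.379) = (10.8 ± 7.428) / 4.758, giving tanθ = 0.7087 or 3.831.
θ = 35.32° or 75.37°; the smaller is 35.32°.

35.32°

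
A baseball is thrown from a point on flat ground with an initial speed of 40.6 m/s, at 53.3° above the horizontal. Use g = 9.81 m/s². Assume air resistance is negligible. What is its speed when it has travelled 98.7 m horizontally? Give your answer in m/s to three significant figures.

25.4 m/s

Horizontal component vₓ = 40.60 cos 53.3° = 24.26 m/s; vertical v_y0 = 40.60 sin 53.3° = 32.55 m/s.
At x = 98.7 m, t = x/vₓ = 98.7/24.26 = 4.068 s.
Vertical velocity there: v_y = v_y0 − g t = 32.55 − 9.81 × 4.068 = −7.353 m/s.
Speed: √(vₓ² + v_y²) = √(24.26² + 7.353²) = 25.35 m/s.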